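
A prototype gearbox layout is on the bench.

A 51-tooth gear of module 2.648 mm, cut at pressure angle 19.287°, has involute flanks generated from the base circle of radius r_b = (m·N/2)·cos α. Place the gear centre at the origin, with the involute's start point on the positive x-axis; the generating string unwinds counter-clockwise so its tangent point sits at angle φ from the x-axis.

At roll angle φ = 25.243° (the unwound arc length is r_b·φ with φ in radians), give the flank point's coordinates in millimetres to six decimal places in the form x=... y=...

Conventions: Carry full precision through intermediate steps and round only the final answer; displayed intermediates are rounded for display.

x=69.622906 y=1.781777

recognized (one wheel, involute flank): single-mesh tooth geometry, m = 2.648, N = 51
pitch radius r_p = m·N/2 = 2.648·51/2 = 67.524000
base radius r_b = r_p·cos α = 67.524000·cos 19.287° = 63.734278
roll angle φ = 25.243° = 0.44057346 rad
x = r_b·(cos φ + φ·sin φ) = 69.622906
y = r_b·(sin φ − φ·cos φ) = 1.781777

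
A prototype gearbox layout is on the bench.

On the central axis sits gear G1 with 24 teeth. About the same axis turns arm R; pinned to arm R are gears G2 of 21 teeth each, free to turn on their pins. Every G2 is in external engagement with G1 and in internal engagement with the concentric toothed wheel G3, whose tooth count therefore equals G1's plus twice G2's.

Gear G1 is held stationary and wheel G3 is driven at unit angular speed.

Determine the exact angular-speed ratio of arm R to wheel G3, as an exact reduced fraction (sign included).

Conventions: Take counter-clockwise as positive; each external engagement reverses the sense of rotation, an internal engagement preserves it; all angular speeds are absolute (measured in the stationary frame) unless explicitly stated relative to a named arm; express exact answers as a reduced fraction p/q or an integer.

11/15

recognized (axles ride arm R): planetary set, 24/21/66 teeth
ring teeth: 24 + 2·21 = 66
24(ω_sun−ω_arm) = −66(ω_ring−ω_arm),  ω_sun = 0, ω_ring = 1
24(0−ω_arm) = −66(1−ω_arm)  ⇒  90·ω_arm = 66  ⇒  ω_arm = 11/15
ω_out/ω_in = 11/15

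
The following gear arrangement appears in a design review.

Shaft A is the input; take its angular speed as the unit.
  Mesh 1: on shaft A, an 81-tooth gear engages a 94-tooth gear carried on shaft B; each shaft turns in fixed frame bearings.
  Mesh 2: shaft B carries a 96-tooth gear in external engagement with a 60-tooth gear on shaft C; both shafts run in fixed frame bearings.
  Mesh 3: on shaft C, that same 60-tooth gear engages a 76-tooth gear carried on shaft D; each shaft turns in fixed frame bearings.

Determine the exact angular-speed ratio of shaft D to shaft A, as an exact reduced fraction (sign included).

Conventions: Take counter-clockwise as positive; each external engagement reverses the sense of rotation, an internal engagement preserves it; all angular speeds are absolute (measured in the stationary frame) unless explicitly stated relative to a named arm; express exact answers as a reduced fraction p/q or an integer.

class = fixed-axis compound train [3 meshes; 3 ratios multiply, 3 sense flips]
mesh 1 [81T→94T]: running ratio 81/94, sense −
mesh 2 [96T→60T]: running ratio 324/235, sense +
mesh 3 [60T→76T]: running ratio 972/893, sense −
ω_out/ω_in = -972/893

-972/893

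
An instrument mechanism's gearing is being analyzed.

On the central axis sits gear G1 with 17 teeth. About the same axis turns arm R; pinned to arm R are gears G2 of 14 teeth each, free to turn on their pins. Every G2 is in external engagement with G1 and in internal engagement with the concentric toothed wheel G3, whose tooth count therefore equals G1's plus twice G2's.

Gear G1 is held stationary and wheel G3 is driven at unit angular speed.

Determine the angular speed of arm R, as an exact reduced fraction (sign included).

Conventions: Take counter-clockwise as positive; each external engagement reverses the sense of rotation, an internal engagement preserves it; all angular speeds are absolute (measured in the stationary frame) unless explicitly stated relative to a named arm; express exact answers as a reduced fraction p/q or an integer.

45/62

planetary set (17T centre, 14T on arm, 45T internal) — Willis relation
ring teeth: 17 + 2·14 = 45
17(ω_sun−ω_arm) = −45(ω_ring−ω_arm),  ω_sun = 0, ω_ring = 1
17(0−ω_arm) = −45(1−ω_arm)  ⇒  62·ω_arm = 45  ⇒  ω_arm = 45/62
exact speed ratio = 45/62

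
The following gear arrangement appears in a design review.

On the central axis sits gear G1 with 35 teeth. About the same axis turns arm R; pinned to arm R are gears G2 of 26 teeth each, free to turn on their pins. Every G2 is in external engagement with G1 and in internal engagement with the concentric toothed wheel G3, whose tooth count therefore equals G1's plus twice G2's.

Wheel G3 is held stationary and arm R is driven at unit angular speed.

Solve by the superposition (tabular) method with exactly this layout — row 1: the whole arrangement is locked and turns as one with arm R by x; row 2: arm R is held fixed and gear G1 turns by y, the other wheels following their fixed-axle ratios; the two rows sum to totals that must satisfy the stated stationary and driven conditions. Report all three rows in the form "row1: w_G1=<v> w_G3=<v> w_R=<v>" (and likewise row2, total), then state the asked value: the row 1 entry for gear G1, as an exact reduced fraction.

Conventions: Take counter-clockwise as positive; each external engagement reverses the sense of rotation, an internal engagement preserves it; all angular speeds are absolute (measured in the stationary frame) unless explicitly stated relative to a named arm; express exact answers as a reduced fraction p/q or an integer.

row1: w_G1=1 w_G3=1 w_R=1
row2: w_G1=87/35 w_G3=-1 w_R=0
total: w_G1=122/35 w_G3=0 w_R=1
asked value: 1

planetary set (35T centre, 26T on arm, 87T internal) — Willis relation
row 1 (train locked, turned with arm): all members turn x
row 2 — arm fixed, fixed-axis ratios: sun y, ring −(35/87)·y, arm 0
boundary: total ω_ring = x − (35/87)·y = 0 and total ω_arm = x = 1  ⇒  y = 87/35, x = 1
row 2 ring = −(35/87)·87/35 = -1
totals (row 1 + row 2): sun 1 + 87/35 = 122/35, ring 1 + (-1) = 0, arm 1 + 0 = 1
asked cell (row1, sun) = 1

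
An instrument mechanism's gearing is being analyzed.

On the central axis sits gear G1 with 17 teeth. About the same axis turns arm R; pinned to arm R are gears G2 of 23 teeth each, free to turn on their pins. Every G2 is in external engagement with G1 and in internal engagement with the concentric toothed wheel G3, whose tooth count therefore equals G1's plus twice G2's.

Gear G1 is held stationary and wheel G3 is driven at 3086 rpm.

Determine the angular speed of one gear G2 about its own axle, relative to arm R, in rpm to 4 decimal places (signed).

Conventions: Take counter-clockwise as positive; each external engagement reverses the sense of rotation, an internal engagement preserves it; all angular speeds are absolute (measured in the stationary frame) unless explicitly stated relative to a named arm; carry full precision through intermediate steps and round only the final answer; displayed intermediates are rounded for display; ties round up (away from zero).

class = planetary set [G3 = 17+2·23 = 63; Willis about the carrier]
normalise by the input: solve with ω_ring = 1, then scale by 3086 rpm
ring teeth: 17 + 2·23 = 63
17(ω_sun−ω_arm) = −63(ω_ring−ω_arm),  ω_sun = 0, ω_ring = 1
17(0−ω_arm) = −63(1−ω_arm)  ⇒  80·ω_arm = 63  ⇒  ω_arm = 63/80
sun–planet mesh: 17·(0−63/80) = −23·(ω_p−ω_arm)  ⇒  ω_p−ω_arm = 1071/1840
scale: ω_p−ω_arm = 1071/1840 × 3086 rpm = +1796.2533 rpm

+1796.2533 rpm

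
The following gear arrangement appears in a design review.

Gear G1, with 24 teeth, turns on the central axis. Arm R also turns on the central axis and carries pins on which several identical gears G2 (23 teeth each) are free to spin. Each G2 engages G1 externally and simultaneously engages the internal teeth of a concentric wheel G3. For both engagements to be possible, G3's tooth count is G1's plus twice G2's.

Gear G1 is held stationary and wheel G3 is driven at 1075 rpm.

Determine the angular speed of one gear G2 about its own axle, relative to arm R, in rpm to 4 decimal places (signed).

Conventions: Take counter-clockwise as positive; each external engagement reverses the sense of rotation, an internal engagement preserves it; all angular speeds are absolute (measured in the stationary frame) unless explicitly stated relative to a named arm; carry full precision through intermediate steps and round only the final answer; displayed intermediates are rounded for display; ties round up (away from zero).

recognized (axles ride arm R): planetary set, 24/23/70 teeth
normalise by the input: solve with ω_ring = 1, then scale by 1075 rpm
ring teeth: 24 + 2·23 = 70
24(ω_sun−ω_arm) = −70(ω_ring−ω_arm),  ω_sun = 0, ω_ring = 1
24(0−ω_arm) = −70(1−ω_arm)  ⇒  94·ω_arm = 70  ⇒  ω_arm = 35/47
sun–planet mesh: 24·(0−35/47) = −23·(ω_p−ω_arm)  ⇒  ω_p−ω_arm = 840/1081
scale: ω_p−ω_arm = 840/1081 × 1075 rpm = +835.3377 rpm

+835.3377 rpm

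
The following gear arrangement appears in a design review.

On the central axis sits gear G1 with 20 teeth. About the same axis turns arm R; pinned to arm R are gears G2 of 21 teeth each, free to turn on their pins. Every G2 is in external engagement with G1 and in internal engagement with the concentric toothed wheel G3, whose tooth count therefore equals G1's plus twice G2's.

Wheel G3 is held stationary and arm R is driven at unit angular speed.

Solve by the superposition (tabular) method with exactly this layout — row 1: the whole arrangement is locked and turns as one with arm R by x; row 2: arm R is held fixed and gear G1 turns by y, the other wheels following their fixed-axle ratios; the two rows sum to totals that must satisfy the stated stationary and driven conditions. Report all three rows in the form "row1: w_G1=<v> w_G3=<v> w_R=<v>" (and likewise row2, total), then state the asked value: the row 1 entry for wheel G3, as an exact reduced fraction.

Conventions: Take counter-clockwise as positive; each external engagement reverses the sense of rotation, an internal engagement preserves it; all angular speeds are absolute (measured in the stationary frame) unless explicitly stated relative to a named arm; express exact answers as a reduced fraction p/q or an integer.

recognized (axles ride arm R): planetary set, 20/21/62 teeth
row 1 — lock + rotate with arm: ω_sun = ω_ring = ω_arm = x
row 2 — arm fixed, fixed-axis ratios: sun y, ring −(20/62)·y, arm 0
boundary: total ω_ring = x − (20/62)·y = 0 and total ω_arm = x = 1  ⇒  y = 31/10, x = 1
row 2 ring = −(20/62)·31/10 = -1
totals (row 1 + row 2): sun 1 + 31/10 = 41/10, ring 1 + (-1) = 0, arm 1 + 0 = 1
asked cell (row1, ring) = 1

row1: w_G1=1 w_G3=1 w_R=1
row2: w_G1=31/10 w_G3=-1 w_R=0
total: w_G1=41/10 w_G3=0 w_R=1
asked value: 1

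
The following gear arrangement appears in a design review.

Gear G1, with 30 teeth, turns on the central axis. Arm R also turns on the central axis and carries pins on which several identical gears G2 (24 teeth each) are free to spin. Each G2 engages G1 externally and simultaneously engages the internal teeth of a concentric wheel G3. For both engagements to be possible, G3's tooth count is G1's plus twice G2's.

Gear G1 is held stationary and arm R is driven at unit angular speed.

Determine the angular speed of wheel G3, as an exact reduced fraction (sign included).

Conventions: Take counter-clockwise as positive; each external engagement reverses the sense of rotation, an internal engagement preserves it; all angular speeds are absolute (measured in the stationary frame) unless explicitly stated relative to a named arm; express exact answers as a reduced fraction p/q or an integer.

planetary set (30T centre, 24T on arm, 78T internal) — Willis relation
ring teeth: 30 + 2·24 = 78
30(ω_sun−ω_arm) = −78(ω_ring−ω_arm),  ω_sun = 0, ω_arm = 1
ω_ring = 1 − (30/78)(0−1) = 18/13
exact speed ratio = 18/13

18/13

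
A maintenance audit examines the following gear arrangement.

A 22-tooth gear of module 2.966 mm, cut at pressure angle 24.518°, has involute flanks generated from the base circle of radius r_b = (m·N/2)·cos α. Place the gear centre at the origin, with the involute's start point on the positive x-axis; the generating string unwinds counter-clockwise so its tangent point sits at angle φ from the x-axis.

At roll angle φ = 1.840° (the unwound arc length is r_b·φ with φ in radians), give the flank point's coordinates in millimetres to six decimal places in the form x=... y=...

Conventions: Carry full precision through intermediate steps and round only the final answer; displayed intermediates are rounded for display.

x=29.699447 y=0.000328

recognized (one wheel, involute flank): single-mesh tooth geometry, m = 2.966, N = 22
pitch radius r_p = m·N/2 = 2.966·22/2 = 32.626000
base radius r_b = r_p·cos α = 32.626000·cos 24.518° = 29.684144
roll angle φ = 1.840° = 0.03211406 rad
x = r_b·(cos φ + φ·sin φ) = 29.699447
y = r_b·(sin φ − φ·cos φ) = 0.000328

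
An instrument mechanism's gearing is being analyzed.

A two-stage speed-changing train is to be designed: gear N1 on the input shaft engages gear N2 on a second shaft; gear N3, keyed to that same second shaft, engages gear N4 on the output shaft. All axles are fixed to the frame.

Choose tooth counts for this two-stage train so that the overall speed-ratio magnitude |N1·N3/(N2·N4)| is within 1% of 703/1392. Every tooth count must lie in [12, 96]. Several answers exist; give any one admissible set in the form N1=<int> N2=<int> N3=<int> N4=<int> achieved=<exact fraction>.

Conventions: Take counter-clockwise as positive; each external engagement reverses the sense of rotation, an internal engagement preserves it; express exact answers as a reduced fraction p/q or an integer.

design class (target 703/1392): fixed-axis compound train
target = 703/1392 in lowest terms: an exact hit needs N1·N3 = k·703 and N2·N4 = k·1392 for one integer k, every count in [12, 96]; additionally prefer no 1:1 stage (N1 ≠ N2, N3 ≠ N4)
k = 1: N1·N3 = 703 = 19·37, N2·N4 = 1392 = 16·87
achieved = 19·37/(16·87) = 703/1392; |achieved − target| = 0 ≤ 703/139200 ✓

N1=19 N2=16 N3=37 N4=87 achieved=703/1392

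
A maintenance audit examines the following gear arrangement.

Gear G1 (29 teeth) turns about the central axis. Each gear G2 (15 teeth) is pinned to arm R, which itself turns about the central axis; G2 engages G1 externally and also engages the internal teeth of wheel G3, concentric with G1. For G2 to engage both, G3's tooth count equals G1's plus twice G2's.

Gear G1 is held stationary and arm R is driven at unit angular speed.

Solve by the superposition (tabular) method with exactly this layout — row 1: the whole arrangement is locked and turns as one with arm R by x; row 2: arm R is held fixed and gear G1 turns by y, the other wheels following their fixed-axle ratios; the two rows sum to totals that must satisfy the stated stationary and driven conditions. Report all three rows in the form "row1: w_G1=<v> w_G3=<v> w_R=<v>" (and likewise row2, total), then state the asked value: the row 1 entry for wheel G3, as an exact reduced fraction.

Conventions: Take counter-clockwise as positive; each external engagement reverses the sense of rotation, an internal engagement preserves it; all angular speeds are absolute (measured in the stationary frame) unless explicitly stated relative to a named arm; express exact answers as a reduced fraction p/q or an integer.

row1: w_G1=1 w_G3=1 w_R=1
row2: w_G1=-1 w_G3=29/59 w_R=0
total: w_G1=0 w_G3=88/59 w_R=1
asked value: 1

topology: planetary set — G1 29T / G2 15T / G3 59T, arm = carrier (Willis)
row 1 (train locked, turned with arm): all members turn x
row 2: sun turns y, ring = −(29/59)·y, arm 0
boundary: total ω_sun = x + y = 0 and total ω_arm = x = 1  ⇒  y = -1, x = 1
row 2 ring = −(29/59)·(-1) = 29/59
totals (row 1 + row 2): sun 1 + (-1) = 0, ring 1 + 29/59 = 88/59, arm 1 + 0 = 1
asked cell (row1, ring) = 1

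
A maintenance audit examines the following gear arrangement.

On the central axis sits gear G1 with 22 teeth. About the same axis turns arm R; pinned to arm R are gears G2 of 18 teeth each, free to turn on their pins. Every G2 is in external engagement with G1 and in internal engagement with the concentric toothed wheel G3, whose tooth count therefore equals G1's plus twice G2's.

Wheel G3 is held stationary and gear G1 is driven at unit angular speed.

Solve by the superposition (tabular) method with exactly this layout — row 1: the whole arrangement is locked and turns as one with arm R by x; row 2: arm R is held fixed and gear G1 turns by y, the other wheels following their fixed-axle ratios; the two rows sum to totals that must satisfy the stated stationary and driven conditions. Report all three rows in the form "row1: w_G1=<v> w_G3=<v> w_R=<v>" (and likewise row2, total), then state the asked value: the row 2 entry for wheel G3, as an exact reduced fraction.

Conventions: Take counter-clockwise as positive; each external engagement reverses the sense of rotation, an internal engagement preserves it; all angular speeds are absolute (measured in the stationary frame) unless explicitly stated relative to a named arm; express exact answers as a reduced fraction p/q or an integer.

row1: w_G1=11/40 w_G3=11/40 w_R=11/40
row2: w_G1=29/40 w_G3=-11/40 w_R=0
total: w_G1=1 w_G3=0 w_R=11/40
asked value: -11/40

recognized (axles ride arm R): planetary set, 22/18/58 teeth
row 1: whole set turns with the arm by x
row 2: sun turns y, ring = −(22/58)·y, arm 0
boundary: total ω_ring = x − (22/58)·y = 0 and total ω_sun = x + y = 1  ⇒  y = 29/40, x = 11/40
row 2 ring = −(22/58)·29/40 = -11/40
totals (row 1 + row 2): sun 11/40 + 29/40 = 1, ring 11/40 + (-11/40) = 0, arm 11/40 + 0 = 11/40
asked cell (row2, ring) = -11/40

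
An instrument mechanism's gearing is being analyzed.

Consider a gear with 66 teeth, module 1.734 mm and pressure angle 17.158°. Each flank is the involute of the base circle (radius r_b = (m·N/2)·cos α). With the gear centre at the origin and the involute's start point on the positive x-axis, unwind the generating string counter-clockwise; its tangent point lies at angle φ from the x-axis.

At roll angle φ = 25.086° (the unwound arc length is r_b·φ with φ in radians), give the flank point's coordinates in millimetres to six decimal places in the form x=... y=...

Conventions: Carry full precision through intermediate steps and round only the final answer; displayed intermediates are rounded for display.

x=59.667413 y=1.500542

class = single-mesh tooth geometry [base-circle involute, m = 1.734, 66T]
pitch radius r_p = m·N/2 = 1.734·66/2 = 57.222000
base radius r_b = r_p·cos α = 57.222000·cos 17.158° = 54.675327
roll angle φ = 25.086° = 0.43783330 rad
x = r_b·(cos φ + φ·sin φ) = 59.667413
y = r_b·(sin φ − φ·cos φ) = 1.500542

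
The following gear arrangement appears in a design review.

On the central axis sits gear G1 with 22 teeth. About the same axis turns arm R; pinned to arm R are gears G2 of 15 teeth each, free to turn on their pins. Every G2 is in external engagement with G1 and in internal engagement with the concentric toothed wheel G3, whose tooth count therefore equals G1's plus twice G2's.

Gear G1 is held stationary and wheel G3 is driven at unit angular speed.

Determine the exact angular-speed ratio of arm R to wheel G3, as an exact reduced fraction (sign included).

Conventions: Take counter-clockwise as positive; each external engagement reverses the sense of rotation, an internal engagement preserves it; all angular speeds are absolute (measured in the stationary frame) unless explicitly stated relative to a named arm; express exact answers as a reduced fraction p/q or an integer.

26/37

recognized (axles ride arm R): planetary set, 22/15/52 teeth
ring teeth: 22 + 2·15 = 52
22(ω_sun−ω_arm) = −52(ω_ring−ω_arm),  ω_sun = 0, ω_ring = 1
22(0−ω_arm) = −52(1−ω_arm)  ⇒  74·ω_arm = 52  ⇒  ω_arm = 26/37
ω_out/ω_in = 26/37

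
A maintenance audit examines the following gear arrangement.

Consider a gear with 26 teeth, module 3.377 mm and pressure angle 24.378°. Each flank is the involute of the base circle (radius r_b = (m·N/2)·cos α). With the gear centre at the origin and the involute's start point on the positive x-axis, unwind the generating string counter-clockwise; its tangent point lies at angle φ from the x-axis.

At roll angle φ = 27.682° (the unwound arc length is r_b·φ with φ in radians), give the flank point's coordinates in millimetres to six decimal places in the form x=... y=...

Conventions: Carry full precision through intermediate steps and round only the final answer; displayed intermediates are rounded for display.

x=44.385040 y=1.468416

topology: single-mesh involute geometry — m = 3.377, N = 26
pitch radius r_p = m·N/2 = 3.377·26/2 = 43.901000
base radius r_b = r_p·cos α = 43.901000·cos 24.378° = 39.986884
roll angle φ = 27.682° = 0.48314204 rad
x = r_b·(cos φ + φ·sin φ) = 44.385040
y = r_b·(sin φ − φ·cos φ) = 1.468416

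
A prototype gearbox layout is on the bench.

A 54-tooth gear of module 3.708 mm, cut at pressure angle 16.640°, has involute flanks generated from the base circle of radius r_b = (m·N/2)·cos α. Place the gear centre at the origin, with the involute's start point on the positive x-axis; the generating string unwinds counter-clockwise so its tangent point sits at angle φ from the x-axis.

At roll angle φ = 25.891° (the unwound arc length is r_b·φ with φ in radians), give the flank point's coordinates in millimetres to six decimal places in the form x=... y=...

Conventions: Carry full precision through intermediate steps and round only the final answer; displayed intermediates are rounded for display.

x=105.222816 y=2.890599

class = single-mesh tooth geometry [base-circle involute, m = 3.708, 54T]
pitch radius r_p = m·N/2 = 3.708·54/2 = 100.116000
base radius r_b = r_p·cos α = 100.116000·cos 16.640° = 95.923432
roll angle φ = 25.891° = 0.45188320 rad
x = r_b·(cos φ + φ·sin φ) = 105.222816
y = r_b·(sin φ − φ·cos φ) = 2.890599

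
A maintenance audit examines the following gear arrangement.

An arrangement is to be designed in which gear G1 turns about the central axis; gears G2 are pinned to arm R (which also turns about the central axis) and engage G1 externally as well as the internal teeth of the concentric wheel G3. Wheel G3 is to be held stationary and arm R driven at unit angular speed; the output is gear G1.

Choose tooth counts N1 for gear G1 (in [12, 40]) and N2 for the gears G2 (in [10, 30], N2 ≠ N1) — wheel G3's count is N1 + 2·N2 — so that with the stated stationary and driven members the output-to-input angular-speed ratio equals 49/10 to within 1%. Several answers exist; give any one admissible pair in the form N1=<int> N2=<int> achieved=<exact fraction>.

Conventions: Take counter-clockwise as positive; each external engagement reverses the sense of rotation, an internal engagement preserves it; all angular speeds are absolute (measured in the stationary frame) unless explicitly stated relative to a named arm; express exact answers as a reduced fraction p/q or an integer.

N1=20 N2=29 achieved=49/10

topology: planetary set — design target 49/10, arm = carrier (Willis)
Willis with ω_ring = 0: ω_sun/ω_arm = (N1+N3)/N1; set equal to 49/10  ⇒  N3/N1 = 49/10 − 1 = 39/10
N3 = N1 + 2·N2  ⇒  N2/N1 = (N3/N1 − 1)/2 = (39/10 − 1)/2 = 29/20
smallest multiple with N1 ≥ 12 and N2 ≥ 10: k = 1  ⇒  N1 = 1·20 = 20, N2 = 1·29 = 29 (N1 ≤ 40, N2 ≤ 30, N2 ≠ N1 ✓), N3 = 20 + 2·29 = 78
check: (N1+N3)/N1 with N1 = 20, N3 = 78 gives 49/10; |achieved − target| = 0 ≤ 49/1000 ✓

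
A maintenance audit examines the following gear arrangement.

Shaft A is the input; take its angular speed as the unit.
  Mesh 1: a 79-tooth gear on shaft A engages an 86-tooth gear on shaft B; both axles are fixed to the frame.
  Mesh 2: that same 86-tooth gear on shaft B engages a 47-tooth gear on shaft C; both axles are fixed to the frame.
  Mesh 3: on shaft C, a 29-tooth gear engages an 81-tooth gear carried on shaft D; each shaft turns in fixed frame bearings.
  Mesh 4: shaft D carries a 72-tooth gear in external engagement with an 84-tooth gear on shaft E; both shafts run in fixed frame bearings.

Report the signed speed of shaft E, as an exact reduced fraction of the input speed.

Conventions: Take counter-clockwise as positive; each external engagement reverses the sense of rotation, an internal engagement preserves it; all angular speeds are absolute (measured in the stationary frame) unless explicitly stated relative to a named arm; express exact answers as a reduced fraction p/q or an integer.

4-mesh fixed-axis compound train (all bearings frame-fixed)
mesh 1 [79T→86T]: |ω|/ω_in = 1×79/86 = 79/86, sense flips to −
mesh 2 [86T→47T]: |ω|/ω_in = (79/86)×86/47 = 79/47, sense flips to +
mesh 3 [29T→81T]: |ω|/ω_in = (79/47)×29/81 = 2291/3807, sense flips to −
mesh 4 [72T→84T]: |ω|/ω_in = (2291/3807)×72/84 = 4582/8883, sense flips to +
signed output speed (× input speed) = 4582/8883

4582/8883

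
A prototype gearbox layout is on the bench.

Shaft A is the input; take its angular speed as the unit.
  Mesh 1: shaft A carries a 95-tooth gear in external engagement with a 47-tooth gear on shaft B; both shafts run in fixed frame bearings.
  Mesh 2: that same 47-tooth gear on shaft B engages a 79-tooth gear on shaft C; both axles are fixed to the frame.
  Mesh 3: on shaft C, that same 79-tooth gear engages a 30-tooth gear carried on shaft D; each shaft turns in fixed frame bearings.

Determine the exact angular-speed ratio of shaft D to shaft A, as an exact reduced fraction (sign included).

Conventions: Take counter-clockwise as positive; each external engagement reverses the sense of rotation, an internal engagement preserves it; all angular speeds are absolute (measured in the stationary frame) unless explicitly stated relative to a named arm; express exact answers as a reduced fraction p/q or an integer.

class = fixed-axis compound train [3 meshes; 3 ratios multiply, 3 sense flips]
mesh 1 [95T→47T]: running ratio 95/47, sense −
mesh 2 [47T→79T]: running ratio 95/79, sense +
mesh 3 [79T→30T]: running ratio 19/6, sense −
ω_out/ω_in = -19/6

-19/6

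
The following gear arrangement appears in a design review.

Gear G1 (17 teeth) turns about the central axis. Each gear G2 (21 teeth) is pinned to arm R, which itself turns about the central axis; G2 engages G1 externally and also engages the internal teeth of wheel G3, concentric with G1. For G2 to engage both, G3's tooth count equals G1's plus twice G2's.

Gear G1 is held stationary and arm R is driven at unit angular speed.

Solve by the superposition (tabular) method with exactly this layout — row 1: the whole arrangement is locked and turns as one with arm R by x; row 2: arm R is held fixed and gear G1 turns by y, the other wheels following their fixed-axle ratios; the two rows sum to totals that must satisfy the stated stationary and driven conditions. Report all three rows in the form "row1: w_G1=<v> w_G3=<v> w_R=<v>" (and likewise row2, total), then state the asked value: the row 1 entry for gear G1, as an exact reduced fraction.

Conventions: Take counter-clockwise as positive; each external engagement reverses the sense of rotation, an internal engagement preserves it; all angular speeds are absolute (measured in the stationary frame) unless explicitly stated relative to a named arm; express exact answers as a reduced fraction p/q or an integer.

row1: w_G1=1 w_G3=1 w_R=1
row2: w_G1=-1 w_G3=17/59 w_R=0
total: w_G1=0 w_G3=76/59 w_R=1
asked value: 1

planetary set (17T centre, 21T on arm, 59T internal) — Willis relation
row 1: whole set turns with the arm by x
superposition row 2 [arm held]: sun y, ring −(17/59)·y, arm 0
boundary: total ω_sun = x + y = 0 and total ω_arm = x = 1  ⇒  y = -1, x = 1
row 2 ring = −(17/59)·(-1) = 17/59
totals (row 1 + row 2): sun 1 + (-1) = 0, ring 1 + 17/59 = 76/59, arm 1 + 0 = 1
asked cell (row1, sun) = 1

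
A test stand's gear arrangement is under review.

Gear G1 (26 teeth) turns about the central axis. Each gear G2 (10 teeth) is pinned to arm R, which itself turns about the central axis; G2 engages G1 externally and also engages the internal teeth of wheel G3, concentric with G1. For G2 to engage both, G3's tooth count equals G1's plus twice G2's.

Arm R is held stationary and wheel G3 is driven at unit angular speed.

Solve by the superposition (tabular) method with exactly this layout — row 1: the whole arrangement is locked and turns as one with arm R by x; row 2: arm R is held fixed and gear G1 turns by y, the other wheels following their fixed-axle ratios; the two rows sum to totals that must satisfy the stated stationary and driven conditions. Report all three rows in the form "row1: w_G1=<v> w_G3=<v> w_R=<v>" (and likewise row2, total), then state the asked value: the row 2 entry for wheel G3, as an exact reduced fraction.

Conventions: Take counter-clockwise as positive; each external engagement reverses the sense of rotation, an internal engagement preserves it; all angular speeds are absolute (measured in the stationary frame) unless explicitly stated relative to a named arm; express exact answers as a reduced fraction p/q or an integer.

row1: w_G1=0 w_G3=0 w_R=0
row2: w_G1=-23/13 w_G3=1 w_R=0
total: w_G1=-23/13 w_G3=1 w_R=0
asked value: 1

planetary set (26T centre, 10T on arm, 46T internal) — Willis relation
row 1 — lock + rotate with arm: ω_sun = ω_ring = ω_arm = x
row 2: sun turns y, ring = −(26/46)·y, arm 0
boundary: total ω_arm = x = 0 and total ω_ring = x − (26/46)·y = 1  ⇒  y = -23/13, x = 0
row 2 ring = −(26/46)·(-23/13) = 1
totals (row 1 + row 2): sun 0 + (-23/13) = -23/13, ring 0 + 1 = 1, arm 0 + 0 = 0
asked cell (row2, ring) = 1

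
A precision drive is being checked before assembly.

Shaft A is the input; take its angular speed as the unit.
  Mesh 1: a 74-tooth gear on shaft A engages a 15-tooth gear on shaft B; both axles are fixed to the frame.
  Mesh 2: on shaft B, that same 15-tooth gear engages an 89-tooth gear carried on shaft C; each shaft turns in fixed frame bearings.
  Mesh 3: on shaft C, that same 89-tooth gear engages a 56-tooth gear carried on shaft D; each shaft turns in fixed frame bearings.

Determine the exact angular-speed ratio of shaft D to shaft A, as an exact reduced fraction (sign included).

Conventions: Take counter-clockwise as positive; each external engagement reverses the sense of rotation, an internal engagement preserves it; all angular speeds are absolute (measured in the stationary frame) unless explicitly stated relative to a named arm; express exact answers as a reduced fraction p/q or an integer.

-37/28

class = fixed-axis compound train [3 meshes; 3 ratios multiply, 3 sense flips]
mesh 1 [74T→15T]: running ratio 74/15, sense −
mesh 2 [15T→89T]: running ratio 74/89, sense +
mesh 3 [89T→56T]: running ratio 37/28, sense −
ω_out/ω_in = -37/28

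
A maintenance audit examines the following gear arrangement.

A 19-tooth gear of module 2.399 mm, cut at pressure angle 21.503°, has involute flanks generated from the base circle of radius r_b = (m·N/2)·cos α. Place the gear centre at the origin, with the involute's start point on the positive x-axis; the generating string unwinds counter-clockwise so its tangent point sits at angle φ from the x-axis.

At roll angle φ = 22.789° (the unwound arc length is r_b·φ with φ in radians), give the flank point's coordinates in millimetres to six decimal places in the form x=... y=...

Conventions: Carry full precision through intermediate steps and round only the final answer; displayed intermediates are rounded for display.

x=22.815741 y=0.437747

topology: single-mesh involute geometry — m = 2.399, N = 19
pitch radius r_p = m·N/2 = 2.399·19/2 = 22.790500
base radius r_b = r_p·cos α = 22.790500·cos 21.503° = 21.204244
roll angle φ = 22.789° = 0.39774308 rad
x = r_b·(cos φ + φ·sin φ) = 22.815741
y = r_b·(sin φ − φ·cos φ) = 0.437747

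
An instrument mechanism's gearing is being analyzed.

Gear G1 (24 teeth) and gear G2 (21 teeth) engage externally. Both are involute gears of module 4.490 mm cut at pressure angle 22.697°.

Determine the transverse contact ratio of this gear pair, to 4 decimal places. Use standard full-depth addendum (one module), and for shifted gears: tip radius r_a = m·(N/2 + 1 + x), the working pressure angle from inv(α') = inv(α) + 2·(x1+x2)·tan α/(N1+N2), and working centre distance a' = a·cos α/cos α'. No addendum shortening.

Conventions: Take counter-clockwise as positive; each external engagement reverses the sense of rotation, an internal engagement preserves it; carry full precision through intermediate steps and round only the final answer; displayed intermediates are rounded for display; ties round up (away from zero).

1.4943

topology: single-mesh involute geometry — m = 4.490, 24T/21T pair
base radii: r_b1 = 49.707441, r_b2 = 43.494011
tip radii: r_a1 = 58.370000, r_a2 = 51.635000
no profile shift: α' = α, a' = a
action lengths: √(r_a1²−r_b1²) = 30.597830, √(r_a2²−r_b2²) = 27.828838
base pitch p_b = π·m·cos α = 13.013378
CR = (30.597830 + 27.828838 − 101.025000·sin 22.69700°)/13.013378 = 1.494262
contact ratio ≈ 1.4943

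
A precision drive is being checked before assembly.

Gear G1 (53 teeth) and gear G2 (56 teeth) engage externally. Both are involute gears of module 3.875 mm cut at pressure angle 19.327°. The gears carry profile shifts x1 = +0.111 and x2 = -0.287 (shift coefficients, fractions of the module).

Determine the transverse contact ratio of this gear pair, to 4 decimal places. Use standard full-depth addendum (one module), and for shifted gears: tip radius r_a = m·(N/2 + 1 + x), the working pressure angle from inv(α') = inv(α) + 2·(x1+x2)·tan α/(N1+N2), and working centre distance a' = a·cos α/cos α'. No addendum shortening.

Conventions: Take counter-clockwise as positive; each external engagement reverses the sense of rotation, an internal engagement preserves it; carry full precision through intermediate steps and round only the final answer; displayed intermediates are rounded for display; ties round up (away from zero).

recognized (one external pair, fixed centres): single-mesh tooth geometry, m = 3.875, N1 = 53, N2 = 56
base radii: r_b1 = 96.900556, r_b2 = 102.385493
tip radii: r_a1 = 106.992625, r_a2 = 111.262875
inv(α') = inv(19.327°) + 2·(+0.111-0.287)·tan α/(53+56) = 0.01227174  ⇒  α' = 18.78311°
a' = a·cos α / cos α' = 211.1875·cos 19.327°/cos 18.78311° = 210.496187
action lengths: √(r_a1²−r_b1²) = 45.361923, √(r_a2²−r_b2²) = 43.550410
base pitch p_b = π·m·cos α = 11.487625
CR = (45.361923 + 43.550410 − 210.496187·sin 18.78311°)/11.487625 = 1.839839
contact ratio ≈ 1.8398

1.8398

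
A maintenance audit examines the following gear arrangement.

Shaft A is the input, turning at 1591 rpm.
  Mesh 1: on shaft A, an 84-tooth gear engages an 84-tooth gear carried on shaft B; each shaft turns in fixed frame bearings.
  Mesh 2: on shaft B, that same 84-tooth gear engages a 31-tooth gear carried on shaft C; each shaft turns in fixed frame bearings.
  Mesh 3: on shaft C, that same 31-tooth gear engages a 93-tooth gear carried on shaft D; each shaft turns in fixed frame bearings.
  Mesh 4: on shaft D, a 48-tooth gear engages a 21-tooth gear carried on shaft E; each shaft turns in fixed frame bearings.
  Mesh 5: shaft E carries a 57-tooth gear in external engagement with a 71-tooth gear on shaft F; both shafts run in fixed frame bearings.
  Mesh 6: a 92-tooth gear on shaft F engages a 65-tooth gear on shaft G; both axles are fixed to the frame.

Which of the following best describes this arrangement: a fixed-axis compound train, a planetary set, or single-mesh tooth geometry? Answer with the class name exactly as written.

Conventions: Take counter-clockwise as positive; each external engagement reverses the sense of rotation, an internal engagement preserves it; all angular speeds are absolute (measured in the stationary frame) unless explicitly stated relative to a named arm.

fixed-axis compound train

class = fixed-axis compound train [6 meshes; 6 ratios multiply, 6 sense flips]
classification: fixed-axis compound train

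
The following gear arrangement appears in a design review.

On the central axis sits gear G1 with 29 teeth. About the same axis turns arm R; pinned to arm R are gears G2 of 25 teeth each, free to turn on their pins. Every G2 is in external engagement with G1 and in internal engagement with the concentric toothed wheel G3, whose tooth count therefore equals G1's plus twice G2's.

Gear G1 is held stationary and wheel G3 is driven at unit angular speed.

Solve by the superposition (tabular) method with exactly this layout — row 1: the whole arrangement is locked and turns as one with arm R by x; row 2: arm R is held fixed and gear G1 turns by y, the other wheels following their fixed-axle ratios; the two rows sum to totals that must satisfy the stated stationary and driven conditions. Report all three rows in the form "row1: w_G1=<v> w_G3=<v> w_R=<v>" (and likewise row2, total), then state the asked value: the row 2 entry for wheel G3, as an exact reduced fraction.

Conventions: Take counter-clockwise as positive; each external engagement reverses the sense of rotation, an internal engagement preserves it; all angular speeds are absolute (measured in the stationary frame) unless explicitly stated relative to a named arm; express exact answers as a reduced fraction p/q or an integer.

row1: w_G1=79/108 w_G3=79/108 w_R=79/108
row2: w_G1=-79/108 w_G3=29/108 w_R=0
total: w_G1=0 w_G3=1 w_R=79/108
asked value: 29/108

planetary set (29T centre, 25T on arm, 79T internal) — Willis relation
superposition row 1 [locked train]: every member turns x
row 2 (arm held, sun turns y): ω_ring = −(29/79)·y, ω_arm = 0
boundary: total ω_sun = x + y = 0 and total ω_ring = x − (29/79)·y = 1  ⇒  y = -79/108, x = 79/108
row 2 ring = −(29/79)·(-79/108) = 29/108
totals (row 1 + row 2): sun 79/108 + (-79/108) = 0, ring 79/108 + 29/108 = 1, arm 79/108 + 0 = 79/108
asked cell (row2, ring) = 29/108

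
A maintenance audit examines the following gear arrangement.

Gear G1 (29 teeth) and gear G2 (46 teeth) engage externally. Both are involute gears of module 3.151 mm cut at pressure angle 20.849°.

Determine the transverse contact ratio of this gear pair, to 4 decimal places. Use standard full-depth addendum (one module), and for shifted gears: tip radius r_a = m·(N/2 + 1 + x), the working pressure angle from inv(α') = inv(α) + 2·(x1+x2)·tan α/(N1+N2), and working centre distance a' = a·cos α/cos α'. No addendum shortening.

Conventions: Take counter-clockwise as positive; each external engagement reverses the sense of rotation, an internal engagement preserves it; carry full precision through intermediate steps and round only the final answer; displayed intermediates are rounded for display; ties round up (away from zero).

1.6542

recognized (one external pair, fixed centres): single-mesh tooth geometry, m = 3.151, N1 = 29, N2 = 46
base radii: r_b1 = 42.697827, r_b2 = 67.727587
tip radii: r_a1 = 48.840500, r_a2 = 75.624000
no profile shift: α' = α, a' = a
action lengths: √(r_a1²−r_b1²) = 23.712656, √(r_a2²−r_b2²) = 33.644663
base pitch p_b = π·m·cos α = 9.250978
CR = (23.712656 + 33.644663 − 118.162500·sin 20.84900°)/9.250978 = 1.654154
contact ratio ≈ 1.6542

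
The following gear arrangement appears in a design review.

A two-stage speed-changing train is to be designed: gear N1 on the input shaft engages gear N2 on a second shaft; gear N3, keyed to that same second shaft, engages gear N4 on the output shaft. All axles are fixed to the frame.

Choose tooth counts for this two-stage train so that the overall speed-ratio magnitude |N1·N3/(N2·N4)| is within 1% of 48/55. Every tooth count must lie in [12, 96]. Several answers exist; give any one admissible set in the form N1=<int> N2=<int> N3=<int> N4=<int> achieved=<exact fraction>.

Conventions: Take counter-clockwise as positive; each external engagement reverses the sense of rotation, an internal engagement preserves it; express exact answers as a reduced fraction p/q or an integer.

design class (target 48/55): fixed-axis compound train
target = 48/55 in lowest terms: an exact hit needs N1·N3 = k·48 and N2·N4 = k·55 for one integer k, every count in [12, 96]; additionally prefer no 1:1 stage (N1 ≠ N2, N3 ≠ N4)
k = 1…5: no 1:1-free in-range split of k·48 and k·55 into factor pairs; take k = 6
k = 6: N1·N3 = 288 = 12·24, N2·N4 = 330 = 15·22
achieved = 12·24/(15·22) = 48/55; |achieved − target| = 0 ≤ 12/1375 ✓

N1=12 N2=15 N3=24 N4=22 achieved=48/55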